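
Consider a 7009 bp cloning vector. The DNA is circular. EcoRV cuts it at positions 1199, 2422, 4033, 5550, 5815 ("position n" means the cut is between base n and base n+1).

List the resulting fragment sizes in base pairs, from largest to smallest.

2393, 1611, 1517, 1223, 265 bp

Circular molecule, 5 cuts → 5 fragments:
  2422 − 1199 = 1223 bp
  4033 − 2422 = 1611 bp
  5550 − 4033 = 1517 bp
  5815 − 5550 = 265 bp
  wrap: 7009 − 5815 + 1199 = 2393 bp
Sorted largest to smallest: 2393, 1611, 1517, 1223, 265 bp.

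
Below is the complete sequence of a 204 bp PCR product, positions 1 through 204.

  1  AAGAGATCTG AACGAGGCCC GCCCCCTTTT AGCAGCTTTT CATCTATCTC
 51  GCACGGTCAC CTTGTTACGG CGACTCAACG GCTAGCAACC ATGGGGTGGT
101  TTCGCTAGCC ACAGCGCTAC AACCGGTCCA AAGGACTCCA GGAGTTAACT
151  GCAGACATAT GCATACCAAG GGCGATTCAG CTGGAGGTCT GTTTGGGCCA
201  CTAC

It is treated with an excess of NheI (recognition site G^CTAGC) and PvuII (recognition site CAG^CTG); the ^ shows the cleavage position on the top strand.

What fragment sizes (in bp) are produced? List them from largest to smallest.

NheI sites (GCTAGC) start at positions 81, 104.
NheI cuts after the first base of each site, so after positions 81, 104.
The PvuII site (CAGCTG) starts at position 178.
PvuII cuts after base 3 of each site, so after position 180.
Combined cut positions: 81, 104, 180.
Linear molecule, 3 cuts → 4 fragments:
  1–81 → 81 bp
  82–104 → 23 bp
  105–180 → 76 bp
  181–204 → 24 bp
Sorted largest to smallest: 81, 76, 24, 23 bp.

81, 76, 24, 23 bp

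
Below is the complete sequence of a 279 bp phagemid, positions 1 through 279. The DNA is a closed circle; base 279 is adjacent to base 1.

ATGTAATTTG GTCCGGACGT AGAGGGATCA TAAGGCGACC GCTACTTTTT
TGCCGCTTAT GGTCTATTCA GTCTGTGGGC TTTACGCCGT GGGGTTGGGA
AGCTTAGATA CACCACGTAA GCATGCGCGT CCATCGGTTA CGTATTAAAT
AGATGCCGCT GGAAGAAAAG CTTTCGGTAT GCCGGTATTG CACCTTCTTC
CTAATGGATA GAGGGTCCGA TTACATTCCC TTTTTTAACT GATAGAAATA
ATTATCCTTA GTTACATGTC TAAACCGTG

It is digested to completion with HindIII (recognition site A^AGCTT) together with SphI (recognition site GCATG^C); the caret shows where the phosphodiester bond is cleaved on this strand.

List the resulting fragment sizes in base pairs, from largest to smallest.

211, 43, 25 bp

HindIII sites (AAGCTT) start at positions 100, 168.
HindIII cuts after the first base of each site, so after positions 100, 168.
The SphI site (GCATGC) starts at position 121.
SphI cuts after base 5 of each site (before the last base), so after position 125.
Combined cut positions: 100, 125, 168.
Circular molecule, 3 cuts → 3 fragments:
  101–125 → 25 bp
  126–168 → 43 bp
  169–279 then 1–100 → 111 + 100 = 211 bp
Sorted largest to smallest: 211, 43, 25 bp.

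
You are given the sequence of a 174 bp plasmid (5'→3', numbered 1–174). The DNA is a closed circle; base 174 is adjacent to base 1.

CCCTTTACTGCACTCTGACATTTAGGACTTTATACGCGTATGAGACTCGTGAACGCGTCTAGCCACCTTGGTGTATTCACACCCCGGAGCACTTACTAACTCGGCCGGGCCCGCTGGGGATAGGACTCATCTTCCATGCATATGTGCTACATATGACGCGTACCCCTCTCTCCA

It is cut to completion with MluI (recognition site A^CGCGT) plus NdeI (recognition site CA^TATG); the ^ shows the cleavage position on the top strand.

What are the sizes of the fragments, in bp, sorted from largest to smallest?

87, 52, 19, 11, 5 bp

MluI sites (ACGCGT) start at positions 34, 53, 156.
MluI cuts after the first base of each site, so after positions 34, 53, 156.
NdeI sites (CATATG) start at positions 139, 150.
NdeI cuts after base 2 of each site, so after positions 140, 151.
Combined cut positions: 34, 53, 140, 151, 156.
Circular molecule, 5 cuts → 5 fragments:
  35–53 → 19 bp
  54–140 → 87 bp
  141–151 → 11 bp
  152–156 → 5 bp
  157–174 then 1–34 → 18 + 34 = 52 bp
Sorted largest to smallest: 87, 52, 19, 11, 5 bp.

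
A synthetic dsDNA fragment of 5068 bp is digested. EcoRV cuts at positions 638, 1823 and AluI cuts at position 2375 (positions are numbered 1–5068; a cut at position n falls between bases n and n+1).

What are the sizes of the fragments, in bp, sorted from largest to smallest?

2693, 1185, 638, 552 bp

Combined cut positions (sorted): 638, 1823, 2375.
Linear molecule, 3 cuts → 4 fragments:
  638 − 0 = 638 bp
  1823 − 638 = 1185 bp
  2375 − 1823 = 552 bp
  5068 − 2375 = 2693 bp
Sorted largest to smallest: 2693, 1185, 638, 552 bp.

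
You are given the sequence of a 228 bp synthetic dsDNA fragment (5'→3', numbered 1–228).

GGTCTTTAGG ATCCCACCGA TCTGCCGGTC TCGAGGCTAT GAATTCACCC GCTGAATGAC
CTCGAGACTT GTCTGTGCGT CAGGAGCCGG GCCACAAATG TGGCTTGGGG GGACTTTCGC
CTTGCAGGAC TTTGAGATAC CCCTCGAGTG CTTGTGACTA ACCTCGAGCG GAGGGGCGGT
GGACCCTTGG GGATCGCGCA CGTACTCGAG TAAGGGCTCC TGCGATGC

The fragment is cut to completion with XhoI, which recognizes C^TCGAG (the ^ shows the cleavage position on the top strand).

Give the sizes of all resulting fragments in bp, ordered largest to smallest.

82, 42, 31, 30, 23, 20 bp

XhoI sites (CTCGAG) start at positions 30, 61, 143, 163, 205.
XhoI cuts after the first base of each site, so after positions 30, 61, 143, 163, 205.
Linear molecule, 5 cuts → 6 fragments:
  1–30 → 30 bp
  31–61 → 31 bp
  62–143 → 82 bp
  144–163 → 20 bp
  164–205 → 42 bp
  206–228 → 23 bp
Sorted largest to smallest: 82, 42, 31, 30, 23, 20 bp.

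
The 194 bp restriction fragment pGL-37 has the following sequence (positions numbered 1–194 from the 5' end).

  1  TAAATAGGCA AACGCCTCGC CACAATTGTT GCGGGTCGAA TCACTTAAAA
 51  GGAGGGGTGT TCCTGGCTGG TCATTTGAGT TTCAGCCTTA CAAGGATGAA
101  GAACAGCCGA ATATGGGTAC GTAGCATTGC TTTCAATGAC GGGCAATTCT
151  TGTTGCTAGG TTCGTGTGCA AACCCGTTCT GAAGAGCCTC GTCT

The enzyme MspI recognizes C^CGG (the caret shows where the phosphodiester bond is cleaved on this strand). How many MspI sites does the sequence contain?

No occurrence of CCGG is present in the sequence.
MspI does not cut: 0 sites.

0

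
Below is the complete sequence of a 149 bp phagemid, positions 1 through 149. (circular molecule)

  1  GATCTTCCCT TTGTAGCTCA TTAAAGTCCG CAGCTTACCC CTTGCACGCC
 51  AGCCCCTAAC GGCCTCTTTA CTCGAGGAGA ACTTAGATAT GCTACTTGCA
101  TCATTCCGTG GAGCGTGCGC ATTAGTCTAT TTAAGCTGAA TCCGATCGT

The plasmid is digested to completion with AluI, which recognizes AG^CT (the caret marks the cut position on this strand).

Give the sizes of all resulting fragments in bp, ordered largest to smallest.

AluI sites (AGCT) start at positions 15, 32, 134.
AluI cuts after base 2 of each site, so after positions 16, 33, 135.
Circular molecule, 3 cuts → 3 fragments:
  17–33 → 17 bp
  34–135 → 102 bp
  136–149 then 1–16 → 14 + 16 = 30 bp
Sorted largest to smallest: 102, 30, 17 bp.

102, 30, 17 bp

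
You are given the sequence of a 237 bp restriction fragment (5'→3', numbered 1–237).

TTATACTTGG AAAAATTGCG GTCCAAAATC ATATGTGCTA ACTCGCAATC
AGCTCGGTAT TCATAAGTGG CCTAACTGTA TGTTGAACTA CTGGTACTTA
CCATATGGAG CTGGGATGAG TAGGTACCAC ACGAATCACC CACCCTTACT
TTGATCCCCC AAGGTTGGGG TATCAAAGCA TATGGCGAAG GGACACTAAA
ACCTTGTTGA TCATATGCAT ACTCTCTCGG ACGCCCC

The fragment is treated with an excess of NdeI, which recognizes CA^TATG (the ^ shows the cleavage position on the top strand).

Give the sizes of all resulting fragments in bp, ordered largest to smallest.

NdeI sites (CATATG) start at positions 30, 102, 179, 212.
NdeI cuts after base 2 of each site, so after positions 31, 103, 180, 213.
Linear molecule, 4 cuts → 5 fragments:
  1–31 → 31 bp
  32–103 → 72 bp
  104–180 → 77 bp
  181–213 → 33 bp
  214–237 → 24 bp
Sorted largest to smallest: 77, 72, 33, 31, 24 bp.

77, 72, 33, 31, 24 bp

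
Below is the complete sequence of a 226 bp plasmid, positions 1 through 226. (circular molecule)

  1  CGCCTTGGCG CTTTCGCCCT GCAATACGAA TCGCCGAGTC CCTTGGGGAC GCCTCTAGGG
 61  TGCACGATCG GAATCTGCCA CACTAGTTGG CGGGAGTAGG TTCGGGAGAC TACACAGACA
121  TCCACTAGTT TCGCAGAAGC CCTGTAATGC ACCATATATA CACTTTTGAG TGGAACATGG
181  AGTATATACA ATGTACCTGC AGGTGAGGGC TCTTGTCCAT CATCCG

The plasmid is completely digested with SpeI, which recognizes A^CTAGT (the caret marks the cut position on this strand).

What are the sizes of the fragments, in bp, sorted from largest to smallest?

SpeI sites (ACTAGT) start at positions 82, 124.
SpeI cuts after the first base of each site, so after positions 82, 124.
Circular molecule, 2 cuts → 2 fragments:
  83–124 → 42 bp
  125–226 then 1–82 → 102 + 82 = 184 bp
Sorted largest to smallest: 184, 42 bp.

184, 42 bp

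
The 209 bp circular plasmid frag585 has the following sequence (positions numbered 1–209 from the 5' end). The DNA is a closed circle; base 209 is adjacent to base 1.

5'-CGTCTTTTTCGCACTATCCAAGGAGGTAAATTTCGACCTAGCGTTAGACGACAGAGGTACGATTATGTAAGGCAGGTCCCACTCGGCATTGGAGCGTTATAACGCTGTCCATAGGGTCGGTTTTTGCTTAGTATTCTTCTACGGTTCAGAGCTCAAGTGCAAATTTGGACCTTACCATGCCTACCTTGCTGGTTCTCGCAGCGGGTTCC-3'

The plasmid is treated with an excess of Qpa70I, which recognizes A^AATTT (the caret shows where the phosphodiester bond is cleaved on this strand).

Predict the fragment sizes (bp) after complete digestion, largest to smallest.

Qpa70I sites (AAATTT) start at positions 28, 161.
Qpa70I cuts after the first base of each site, so after positions 28, 161.
Circular molecule, 2 cuts → 2 fragments:
  29–161 → 133 bp
  162–209 then 1–28 → 48 + 28 = 76 bp
Sorted largest to smallest: 133, 76 bp.

133, 76 bp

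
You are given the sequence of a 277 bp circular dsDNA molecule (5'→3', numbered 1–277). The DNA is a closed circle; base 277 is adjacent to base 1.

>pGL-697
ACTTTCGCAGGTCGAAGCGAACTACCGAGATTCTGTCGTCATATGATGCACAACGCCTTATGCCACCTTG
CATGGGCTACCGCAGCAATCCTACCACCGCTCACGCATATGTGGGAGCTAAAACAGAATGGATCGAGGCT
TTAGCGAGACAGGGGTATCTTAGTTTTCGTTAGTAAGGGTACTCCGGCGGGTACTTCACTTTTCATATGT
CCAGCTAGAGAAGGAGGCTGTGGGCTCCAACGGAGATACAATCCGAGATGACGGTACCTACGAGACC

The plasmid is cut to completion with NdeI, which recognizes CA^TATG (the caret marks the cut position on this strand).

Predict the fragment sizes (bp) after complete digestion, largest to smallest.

NdeI sites (CATATG) start at positions 40, 106, 204.
NdeI cuts after base 2 of each site, so after positions 41, 107, 205.
Circular molecule, 3 cuts → 3 fragments:
  42–107 → 66 bp
  108–205 → 98 bp
  206–277 then 1–41 → 72 + 41 = 113 bp
Sorted largest to smallest: 113, 98, 66 bp.

113, 98, 66 bp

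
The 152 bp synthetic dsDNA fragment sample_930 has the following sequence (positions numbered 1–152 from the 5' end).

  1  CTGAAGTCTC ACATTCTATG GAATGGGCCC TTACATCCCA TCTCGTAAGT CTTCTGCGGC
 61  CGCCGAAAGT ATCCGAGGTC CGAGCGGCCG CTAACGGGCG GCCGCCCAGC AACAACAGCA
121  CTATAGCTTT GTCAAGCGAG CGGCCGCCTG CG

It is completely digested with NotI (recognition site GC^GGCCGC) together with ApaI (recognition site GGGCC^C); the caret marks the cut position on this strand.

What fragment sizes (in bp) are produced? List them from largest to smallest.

NotI sites (GCGGCCGC) start at positions 56, 84, 98, 140.
NotI cuts after base 2 of each site, so after positions 57, 85, 99, 141.
The ApaI site (GGGCCC) starts at position 25.
ApaI cuts after base 5 of each site (before the last base), so after position 29.
Combined cut positions: 29, 57, 85, 99, 141.
Linear molecule, 5 cuts → 6 fragments:
  1–29 → 29 bp
  30–57 → 28 bp
  58–85 → 28 bp
  86–99 → 14 bp
  100–141 → 42 bp
  142–152 → 11 bp
Sorted largest to smallest: 42, 29, 28, 28, 14, 11 bp.

42, 29, 28, 28, 14, 11 bp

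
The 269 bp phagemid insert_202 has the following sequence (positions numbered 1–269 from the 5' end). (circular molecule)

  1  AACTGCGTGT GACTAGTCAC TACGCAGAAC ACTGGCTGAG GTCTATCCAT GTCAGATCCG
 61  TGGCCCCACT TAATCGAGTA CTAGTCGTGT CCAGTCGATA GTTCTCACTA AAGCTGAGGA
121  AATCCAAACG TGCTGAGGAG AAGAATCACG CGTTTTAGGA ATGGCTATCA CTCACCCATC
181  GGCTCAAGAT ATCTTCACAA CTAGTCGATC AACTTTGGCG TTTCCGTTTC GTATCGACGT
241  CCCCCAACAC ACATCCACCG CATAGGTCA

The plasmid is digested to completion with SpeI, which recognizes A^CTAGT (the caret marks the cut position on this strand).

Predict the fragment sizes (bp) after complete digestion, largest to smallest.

SpeI sites (ACTAGT) start at positions 12, 80, 200.
SpeI cuts after the first base of each site, so after positions 12, 80, 200.
Circular molecule, 3 cuts → 3 fragments:
  13–80 → 68 bp
  81–200 → 120 bp
  201–269 then 1–12 → 69 + 12 = 81 bp
Sorted largest to smallest: 120, 81, 68 bp.

120, 81, 68 bp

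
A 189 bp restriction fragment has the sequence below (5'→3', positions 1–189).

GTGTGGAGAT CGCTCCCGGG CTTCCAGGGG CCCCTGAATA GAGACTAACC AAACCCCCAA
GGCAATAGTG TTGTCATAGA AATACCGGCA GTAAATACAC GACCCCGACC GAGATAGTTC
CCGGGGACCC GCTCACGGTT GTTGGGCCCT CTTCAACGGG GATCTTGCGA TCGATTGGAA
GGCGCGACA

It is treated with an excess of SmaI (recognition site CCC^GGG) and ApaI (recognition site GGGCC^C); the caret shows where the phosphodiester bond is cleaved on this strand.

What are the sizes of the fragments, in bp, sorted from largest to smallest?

SmaI sites (CCCGGG) start at positions 15, 120.
SmaI cuts after base 3 of each site, so after positions 17, 122.
ApaI sites (GGGCCC) start at positions 28, 144.
ApaI cuts after base 5 of each site (before the last base), so after positions 32, 148.
Combined cut positions: 17, 32, 122, 148.
Linear molecule, 4 cuts → 5 fragments:
  1–17 → 17 bp
  18–32 → 15 bp
  33–122 → 90 bp
  123–148 → 26 bp
  149–189 → 41 bp
Sorted largest to smallest: 90, 41, 26, 17, 15 bp.

90, 41, 26, 17, 15 bp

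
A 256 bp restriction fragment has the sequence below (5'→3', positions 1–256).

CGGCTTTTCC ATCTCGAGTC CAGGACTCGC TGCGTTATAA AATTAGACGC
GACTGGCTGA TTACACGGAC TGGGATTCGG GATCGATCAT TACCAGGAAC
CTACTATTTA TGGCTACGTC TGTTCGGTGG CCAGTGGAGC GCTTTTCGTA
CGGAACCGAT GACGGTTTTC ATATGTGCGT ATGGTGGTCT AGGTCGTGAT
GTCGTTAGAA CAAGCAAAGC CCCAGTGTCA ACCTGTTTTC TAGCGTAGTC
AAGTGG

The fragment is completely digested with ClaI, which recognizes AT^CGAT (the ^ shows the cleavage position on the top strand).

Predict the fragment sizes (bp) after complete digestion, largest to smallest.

The ClaI site (ATCGAT) starts at position 82.
ClaI cuts after base 2 of each site, so after position 83.
Linear molecule, 1 cut → 2 fragments:
  1–83 → 83 bp
  84–256 → 173 bp
Sorted largest to smallest: 173, 83 bp.

173, 83 bp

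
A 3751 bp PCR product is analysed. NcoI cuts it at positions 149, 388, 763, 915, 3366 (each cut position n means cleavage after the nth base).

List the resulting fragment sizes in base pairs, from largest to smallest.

2451, 385, 375, 239, 152, 149 bp

Linear molecule, 5 cuts → 6 fragments:
  149 − 0 = 149 bp
  388 − 149 = 239 bp
  763 − 388 = 375 bp
  915 − 763 = 152 bp
  3366 − 915 = 2451 bp
  3751 − 3366 = 385 bp
Sorted largest to smallest: 2451, 385, 375, 239, 152, 149 bp.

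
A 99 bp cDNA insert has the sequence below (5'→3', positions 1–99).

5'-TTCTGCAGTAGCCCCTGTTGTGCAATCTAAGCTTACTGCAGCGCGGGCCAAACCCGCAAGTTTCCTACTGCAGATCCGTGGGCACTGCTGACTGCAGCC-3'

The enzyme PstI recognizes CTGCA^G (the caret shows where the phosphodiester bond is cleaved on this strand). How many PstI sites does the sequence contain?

CTGCAG occurs starting at positions 3, 36, 68, 92.
PstI cuts at 4 sites.

4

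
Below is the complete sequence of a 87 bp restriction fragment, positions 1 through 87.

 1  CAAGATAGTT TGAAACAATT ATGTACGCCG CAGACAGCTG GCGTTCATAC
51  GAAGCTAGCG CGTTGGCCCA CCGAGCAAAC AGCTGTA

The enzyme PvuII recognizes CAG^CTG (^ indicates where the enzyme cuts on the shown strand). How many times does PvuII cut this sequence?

CAGCTG occurs starting at positions 35, 80.
PvuII cuts at 2 sites.

2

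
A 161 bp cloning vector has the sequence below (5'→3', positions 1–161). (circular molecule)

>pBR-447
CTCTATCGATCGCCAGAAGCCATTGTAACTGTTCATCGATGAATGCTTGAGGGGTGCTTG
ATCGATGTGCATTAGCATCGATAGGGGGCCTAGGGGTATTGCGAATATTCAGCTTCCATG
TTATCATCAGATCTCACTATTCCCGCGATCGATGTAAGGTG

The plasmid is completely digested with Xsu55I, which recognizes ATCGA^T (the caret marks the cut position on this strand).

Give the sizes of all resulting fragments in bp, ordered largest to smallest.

71, 30, 26, 18, 16 bp

Xsu55I sites (ATCGAT) start at positions 5, 35, 61, 77, 148.
Xsu55I cuts after base 5 of each site (before the last base), so after positions 9, 39, 65, 81, 152.
Circular molecule, 5 cuts → 5 fragments:
  10–39 → 30 bp
  40–65 → 26 bp
  66–81 → 16 bp
  82–152 → 71 bp
  153–161 then 1–9 → 9 + 9 = 18 bp
Sorted largest to smallest: 71, 30, 26, 18, 16 bp.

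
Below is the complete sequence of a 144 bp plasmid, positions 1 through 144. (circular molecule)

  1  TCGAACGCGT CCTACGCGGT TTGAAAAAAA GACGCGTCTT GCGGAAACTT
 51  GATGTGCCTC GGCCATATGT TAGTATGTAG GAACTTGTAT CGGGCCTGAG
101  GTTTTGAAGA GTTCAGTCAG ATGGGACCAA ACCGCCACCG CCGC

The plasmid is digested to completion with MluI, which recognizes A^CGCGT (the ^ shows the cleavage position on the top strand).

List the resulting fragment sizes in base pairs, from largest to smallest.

117, 27 bp

MluI sites (ACGCGT) start at positions 5, 32.
MluI cuts after the first base of each site, so after positions 5, 32.
Circular molecule, 2 cuts → 2 fragments:
  6–32 → 27 bp
  33–144 then 1–5 → 112 + 5 = 117 bp
Sorted largest to smallest: 117, 27 bp.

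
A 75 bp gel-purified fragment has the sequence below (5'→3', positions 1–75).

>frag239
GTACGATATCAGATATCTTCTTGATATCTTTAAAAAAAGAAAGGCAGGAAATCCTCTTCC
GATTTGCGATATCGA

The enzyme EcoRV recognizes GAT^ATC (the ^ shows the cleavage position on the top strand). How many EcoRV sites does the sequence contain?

GATATC occurs starting at positions 5, 12, 23, 68.
EcoRV cuts at 4 sites.

4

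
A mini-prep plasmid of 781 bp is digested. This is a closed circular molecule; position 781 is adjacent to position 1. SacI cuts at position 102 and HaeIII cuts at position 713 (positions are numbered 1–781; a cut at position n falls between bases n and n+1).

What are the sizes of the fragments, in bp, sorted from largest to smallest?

611, 170 bp

Combined cut positions (sorted): 102, 713.
Circular molecule, 2 cuts → 2 fragments:
  713 − 102 = 611 bp
  wrap: 781 − 713 + 102 = 170 bp
Sorted largest to smallest: 611, 170 bp.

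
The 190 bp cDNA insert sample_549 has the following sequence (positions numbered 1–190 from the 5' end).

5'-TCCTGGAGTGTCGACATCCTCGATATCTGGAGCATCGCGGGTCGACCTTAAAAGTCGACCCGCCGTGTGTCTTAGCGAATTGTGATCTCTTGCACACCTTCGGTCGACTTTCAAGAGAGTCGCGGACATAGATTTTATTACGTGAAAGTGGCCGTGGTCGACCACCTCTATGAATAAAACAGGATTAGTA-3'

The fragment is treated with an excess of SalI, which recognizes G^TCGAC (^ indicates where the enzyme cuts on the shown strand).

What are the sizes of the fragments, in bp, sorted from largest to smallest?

54, 49, 33, 31, 13, 10 bp

SalI sites (GTCGAC) start at positions 10, 41, 54, 103, 157.
SalI cuts after the first base of each site, so after positions 10, 41, 54, 103, 157.
Linear molecule, 5 cuts → 6 fragments:
  1–10 → 10 bp
  11–41 → 31 bp
  42–54 → 13 bp
  55–103 → 49 bp
  104–157 → 54 bp
  158–190 → 33 bp
Sorted largest to smallest: 54, 49, 33, 31, 13, 10 bp.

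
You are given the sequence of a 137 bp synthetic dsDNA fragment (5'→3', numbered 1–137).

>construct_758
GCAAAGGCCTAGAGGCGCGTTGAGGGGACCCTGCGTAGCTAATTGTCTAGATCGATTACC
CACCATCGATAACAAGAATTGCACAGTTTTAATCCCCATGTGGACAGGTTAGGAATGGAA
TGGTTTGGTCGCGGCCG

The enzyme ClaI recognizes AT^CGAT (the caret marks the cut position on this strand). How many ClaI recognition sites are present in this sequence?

ATCGAT occurs starting at positions 51, 65.
ClaI cuts at 2 sites.

2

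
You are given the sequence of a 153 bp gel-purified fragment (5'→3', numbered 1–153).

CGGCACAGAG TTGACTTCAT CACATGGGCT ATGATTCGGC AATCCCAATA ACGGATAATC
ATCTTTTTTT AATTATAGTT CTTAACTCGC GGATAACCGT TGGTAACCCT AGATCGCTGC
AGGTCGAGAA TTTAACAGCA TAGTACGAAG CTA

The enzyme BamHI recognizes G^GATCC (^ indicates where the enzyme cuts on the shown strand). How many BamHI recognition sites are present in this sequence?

0

No occurrence of GGATCC is present in the sequence.
BamHI does not cut: 0 sites.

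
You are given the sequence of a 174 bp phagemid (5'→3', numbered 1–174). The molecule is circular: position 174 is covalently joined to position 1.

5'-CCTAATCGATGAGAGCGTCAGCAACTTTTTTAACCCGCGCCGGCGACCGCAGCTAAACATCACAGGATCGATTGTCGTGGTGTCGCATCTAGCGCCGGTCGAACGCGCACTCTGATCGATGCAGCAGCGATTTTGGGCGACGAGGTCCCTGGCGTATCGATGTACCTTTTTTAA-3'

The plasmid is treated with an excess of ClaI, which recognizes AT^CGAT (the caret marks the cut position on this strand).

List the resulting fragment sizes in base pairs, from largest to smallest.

62, 48, 41, 23 bp

ClaI sites (ATCGAT) start at positions 5, 67, 115, 156.
ClaI cuts after base 2 of each site, so after positions 6, 68, 116, 157.
Circular molecule, 4 cuts → 4 fragments:
  7–68 → 62 bp
  69–116 → 48 bp
  117–157 → 41 bp
  158–174 then 1–6 → 17 + 6 = 23 bp
Sorted largest to smallest: 62, 48, 41, 23 bp.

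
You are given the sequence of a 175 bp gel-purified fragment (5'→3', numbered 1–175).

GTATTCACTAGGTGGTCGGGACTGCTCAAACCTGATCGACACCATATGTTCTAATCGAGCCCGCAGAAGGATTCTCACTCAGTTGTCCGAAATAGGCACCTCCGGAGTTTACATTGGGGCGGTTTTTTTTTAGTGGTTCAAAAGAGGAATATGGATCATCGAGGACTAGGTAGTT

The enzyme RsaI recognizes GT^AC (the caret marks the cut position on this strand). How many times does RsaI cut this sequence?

No occurrence of GTAC is present in the sequence.
RsaI does not cut: 0 sites.

0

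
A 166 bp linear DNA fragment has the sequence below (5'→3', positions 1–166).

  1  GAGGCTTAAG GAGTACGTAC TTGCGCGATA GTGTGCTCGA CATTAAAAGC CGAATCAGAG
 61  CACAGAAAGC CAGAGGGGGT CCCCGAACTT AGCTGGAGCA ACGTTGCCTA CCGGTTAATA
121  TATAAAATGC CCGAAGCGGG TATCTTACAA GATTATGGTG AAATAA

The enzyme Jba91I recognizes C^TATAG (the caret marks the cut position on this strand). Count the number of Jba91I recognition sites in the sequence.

0

No occurrence of CTATAG is present in the sequence.
Jba91I does not cut: 0 sites.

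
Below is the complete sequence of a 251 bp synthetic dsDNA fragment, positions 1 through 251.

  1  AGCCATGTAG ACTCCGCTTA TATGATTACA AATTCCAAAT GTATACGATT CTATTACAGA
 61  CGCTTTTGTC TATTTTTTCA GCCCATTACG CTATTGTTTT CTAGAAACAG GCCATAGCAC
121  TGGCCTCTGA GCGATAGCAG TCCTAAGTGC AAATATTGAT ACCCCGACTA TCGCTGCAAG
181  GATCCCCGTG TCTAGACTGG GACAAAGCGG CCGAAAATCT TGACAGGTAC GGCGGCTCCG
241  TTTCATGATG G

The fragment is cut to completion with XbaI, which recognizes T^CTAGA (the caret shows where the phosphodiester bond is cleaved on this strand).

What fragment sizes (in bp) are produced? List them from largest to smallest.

100, 91, 60 bp

XbaI sites (TCTAGA) start at positions 100, 191.
XbaI cuts after the first base of each site, so after positions 100, 191.
Linear molecule, 2 cuts → 3 fragments:
  1–100 → 100 bp
  101–191 → 91 bp
  192–251 → 60 bp
Sorted largest to smallest: 100, 91, 60 bp.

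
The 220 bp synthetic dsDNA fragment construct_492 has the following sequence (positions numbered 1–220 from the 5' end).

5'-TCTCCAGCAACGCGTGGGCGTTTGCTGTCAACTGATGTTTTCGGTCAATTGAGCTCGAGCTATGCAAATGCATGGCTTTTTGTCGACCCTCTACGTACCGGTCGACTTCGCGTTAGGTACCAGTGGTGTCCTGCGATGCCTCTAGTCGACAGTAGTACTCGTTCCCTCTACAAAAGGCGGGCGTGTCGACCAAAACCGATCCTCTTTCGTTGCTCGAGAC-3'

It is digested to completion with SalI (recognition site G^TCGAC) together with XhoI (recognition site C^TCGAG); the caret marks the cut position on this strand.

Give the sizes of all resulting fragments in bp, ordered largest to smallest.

54, 44, 40, 28, 28, 19, 7 bp

SalI sites (GTCGAC) start at positions 82, 101, 145, 185.
SalI cuts after the first base of each site, so after positions 82, 101, 145, 185.
XhoI sites (CTCGAG) start at positions 54, 213.
XhoI cuts after the first base of each site, so after positions 54, 213.
Combined cut positions: 54, 82, 101, 145, 185, 213.
Linear molecule, 6 cuts → 7 fragments:
  1–54 → 54 bp
  55–82 → 28 bp
  83–101 → 19 bp
  102–145 → 44 bp
  146–185 → 40 bp
  186–213 → 28 bp
  214–220 → 7 bp
Sorted largest to smallest: 54, 44, 40, 28, 28, 19, 7 bp.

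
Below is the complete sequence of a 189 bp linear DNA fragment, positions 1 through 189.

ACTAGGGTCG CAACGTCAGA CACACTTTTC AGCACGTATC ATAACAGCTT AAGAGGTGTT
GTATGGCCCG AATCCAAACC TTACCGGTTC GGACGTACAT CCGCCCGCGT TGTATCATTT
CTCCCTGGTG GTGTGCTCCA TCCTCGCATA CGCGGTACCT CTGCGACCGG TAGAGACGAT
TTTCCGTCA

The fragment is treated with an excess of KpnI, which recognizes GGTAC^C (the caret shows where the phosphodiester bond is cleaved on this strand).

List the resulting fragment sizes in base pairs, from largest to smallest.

The KpnI site (GGTACC) starts at position 154.
KpnI cuts after base 5 of each site (before the last base), so after position 158.
Linear molecule, 1 cut → 2 fragments:
  1–158 → 158 bp
  159–189 → 31 bp
Sorted largest to smallest: 158, 31 bp.

158, 31 bp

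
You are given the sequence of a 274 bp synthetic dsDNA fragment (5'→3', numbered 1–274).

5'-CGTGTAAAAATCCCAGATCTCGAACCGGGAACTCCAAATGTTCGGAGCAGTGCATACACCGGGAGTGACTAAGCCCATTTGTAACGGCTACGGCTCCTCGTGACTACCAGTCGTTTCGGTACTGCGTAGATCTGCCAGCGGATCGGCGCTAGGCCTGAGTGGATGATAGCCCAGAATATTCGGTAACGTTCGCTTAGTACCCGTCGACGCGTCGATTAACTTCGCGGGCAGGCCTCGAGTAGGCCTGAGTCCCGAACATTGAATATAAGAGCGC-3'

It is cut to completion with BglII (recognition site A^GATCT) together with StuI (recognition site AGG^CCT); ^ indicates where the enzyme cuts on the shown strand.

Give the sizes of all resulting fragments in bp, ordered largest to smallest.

BglII sites (AGATCT) start at positions 15, 128.
BglII cuts after the first base of each site, so after positions 15, 128.
StuI sites (AGGCCT) start at positions 151, 230, 241.
StuI cuts after base 3 of each site, so after positions 153, 232, 243.
Combined cut positions: 15, 128, 153, 232, 243.
Linear molecule, 5 cuts → 6 fragments:
  1–15 → 15 bp
  16–128 → 113 bp
  129–153 → 25 bp
  154–232 → 79 bp
  233–243 → 11 bp
  244–274 → 31 bp
Sorted largest to smallest: 113, 79, 31, 25, 15, 11 bp.

113, 79, 31, 25, 15, 11 bp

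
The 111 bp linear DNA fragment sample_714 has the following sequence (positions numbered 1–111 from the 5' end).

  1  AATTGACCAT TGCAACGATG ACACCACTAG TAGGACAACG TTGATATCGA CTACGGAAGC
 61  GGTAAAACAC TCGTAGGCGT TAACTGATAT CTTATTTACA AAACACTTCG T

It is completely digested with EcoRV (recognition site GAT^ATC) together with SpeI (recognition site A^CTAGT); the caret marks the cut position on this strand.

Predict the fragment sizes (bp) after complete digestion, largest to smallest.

EcoRV sites (GATATC) start at positions 43, 86.
EcoRV cuts after base 3 of each site, so after positions 45, 88.
The SpeI site (ACTAGT) starts at position 26.
SpeI cuts after the first base of each site, so after position 26.
Combined cut positions: 26, 45, 88.
Linear molecule, 3 cuts → 4 fragments:
  1–26 → 26 bp
  27–45 → 19 bp
  46–88 → 43 bp
  89–111 → 23 bp
Sorted largest to smallest: 43, 26, 23, 19 bp.

43, 26, 23, 19 bp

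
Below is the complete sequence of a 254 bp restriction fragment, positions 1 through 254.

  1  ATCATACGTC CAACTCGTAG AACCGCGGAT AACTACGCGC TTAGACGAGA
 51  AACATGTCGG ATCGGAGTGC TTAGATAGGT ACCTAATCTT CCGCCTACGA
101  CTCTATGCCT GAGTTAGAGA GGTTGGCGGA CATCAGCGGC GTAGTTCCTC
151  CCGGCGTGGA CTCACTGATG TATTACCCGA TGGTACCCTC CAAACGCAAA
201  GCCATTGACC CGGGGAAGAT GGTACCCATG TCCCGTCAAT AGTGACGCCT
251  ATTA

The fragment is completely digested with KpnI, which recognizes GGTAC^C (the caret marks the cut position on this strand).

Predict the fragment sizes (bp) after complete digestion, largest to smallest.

KpnI sites (GGTACC) start at positions 78, 182, 221.
KpnI cuts after base 5 of each site (before the last base), so after positions 82, 186, 225.
Linear molecule, 3 cuts → 4 fragments:
  1–82 → 82 bp
  83–186 → 104 bp
  187–225 → 39 bp
  226–254 → 29 bp
Sorted largest to smallest: 104, 82, 39, 29 bp.

104, 82, 39, 29 bp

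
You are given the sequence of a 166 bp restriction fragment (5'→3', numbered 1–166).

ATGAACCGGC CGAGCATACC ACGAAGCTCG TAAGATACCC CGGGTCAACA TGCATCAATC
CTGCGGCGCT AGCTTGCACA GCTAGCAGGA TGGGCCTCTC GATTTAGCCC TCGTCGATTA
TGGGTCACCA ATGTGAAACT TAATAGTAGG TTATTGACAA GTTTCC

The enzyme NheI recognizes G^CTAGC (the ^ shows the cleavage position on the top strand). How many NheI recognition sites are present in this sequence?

2

GCTAGC occurs starting at positions 68, 81.
NheI cuts at 2 sites.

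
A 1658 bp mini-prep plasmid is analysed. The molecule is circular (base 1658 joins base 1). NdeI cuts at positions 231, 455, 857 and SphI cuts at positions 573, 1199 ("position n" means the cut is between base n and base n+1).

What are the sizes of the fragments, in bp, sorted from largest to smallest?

690, 342, 284, 224, 118 bp

Combined cut positions (sorted): 231, 455, 573, 857, 1199.
Circular molecule, 5 cuts → 5 fragments:
  455 − 231 = 224 bp
  573 − 455 = 118 bp
  857 − 573 = 284 bp
  1199 − 857 = 342 bp
  wrap: 1658 − 1199 + 231 = 690 bp
Sorted largest to smallest: 690, 342, 284, 224, 118 bp.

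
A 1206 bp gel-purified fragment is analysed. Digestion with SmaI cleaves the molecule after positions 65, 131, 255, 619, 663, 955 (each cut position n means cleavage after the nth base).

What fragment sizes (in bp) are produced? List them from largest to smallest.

Linear molecule, 6 cuts → 7 fragments:
  65 − 0 = 65 bp
  131 − 65 = 66 bp
  255 − 131 = 124 bp
  619 − 255 = 364 bp
  663 − 619 = 44 bp
  955 − 663 = 292 bp
  1206 − 955 = 251 bp
Sorted largest to smallest: 364, 292, 251, 124, 66, 65, 44 bp.

364, 292, 251, 124, 66, 65, 44 bp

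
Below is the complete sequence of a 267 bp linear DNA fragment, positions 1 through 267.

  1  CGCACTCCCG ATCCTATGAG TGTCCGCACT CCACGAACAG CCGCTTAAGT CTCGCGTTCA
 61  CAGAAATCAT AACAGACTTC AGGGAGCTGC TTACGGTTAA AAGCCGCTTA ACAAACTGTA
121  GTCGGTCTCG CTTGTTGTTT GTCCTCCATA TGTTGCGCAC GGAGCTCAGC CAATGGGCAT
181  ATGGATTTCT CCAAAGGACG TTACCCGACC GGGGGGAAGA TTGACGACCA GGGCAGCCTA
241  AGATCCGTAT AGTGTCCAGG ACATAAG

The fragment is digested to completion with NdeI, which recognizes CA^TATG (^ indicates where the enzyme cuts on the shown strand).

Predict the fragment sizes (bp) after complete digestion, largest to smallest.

148, 88, 31 bp

NdeI sites (CATATG) start at positions 147, 178.
NdeI cuts after base 2 of each site, so after positions 148, 179.
Linear molecule, 2 cuts → 3 fragments:
  1–148 → 148 bp
  149–179 → 31 bp
  180–267 → 88 bp
Sorted largest to smallest: 148, 88, 31 bp.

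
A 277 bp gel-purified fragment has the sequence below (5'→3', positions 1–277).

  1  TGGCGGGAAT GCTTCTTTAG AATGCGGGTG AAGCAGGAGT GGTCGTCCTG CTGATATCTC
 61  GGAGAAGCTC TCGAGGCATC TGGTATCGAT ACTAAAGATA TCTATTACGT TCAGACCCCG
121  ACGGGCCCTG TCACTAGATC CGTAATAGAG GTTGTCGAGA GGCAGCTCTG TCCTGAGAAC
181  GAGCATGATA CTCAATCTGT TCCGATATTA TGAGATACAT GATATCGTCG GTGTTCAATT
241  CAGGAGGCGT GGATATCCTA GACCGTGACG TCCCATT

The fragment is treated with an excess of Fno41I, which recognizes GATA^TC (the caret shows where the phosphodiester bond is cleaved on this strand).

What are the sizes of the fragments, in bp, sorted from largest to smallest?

124, 56, 44, 31, 22 bp

Fno41I sites (GATATC) start at positions 53, 97, 221, 252.
Fno41I cuts after base 4 of each site, so after positions 56, 100, 224, 255.
Linear molecule, 4 cuts → 5 fragments:
  1–56 → 56 bp
  57–100 → 44 bp
  101–224 → 124 bp
  225–255 → 31 bp
  256–277 → 22 bp
Sorted largest to smallest: 124, 56, 44, 31, 22 bp.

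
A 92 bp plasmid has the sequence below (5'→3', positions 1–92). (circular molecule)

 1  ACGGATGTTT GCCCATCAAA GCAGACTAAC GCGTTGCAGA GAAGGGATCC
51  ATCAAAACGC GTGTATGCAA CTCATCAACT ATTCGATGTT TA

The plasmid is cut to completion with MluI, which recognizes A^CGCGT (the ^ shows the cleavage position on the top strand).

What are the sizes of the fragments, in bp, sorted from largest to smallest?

MluI sites (ACGCGT) start at positions 29, 57.
MluI cuts after the first base of each site, so after positions 29, 57.
Circular molecule, 2 cuts → 2 fragments:
  30–57 → 28 bp
  58–92 then 1–29 → 35 + 29 = 64 bp
Sorted largest to smallest: 64, 28 bp.

64, 28 bp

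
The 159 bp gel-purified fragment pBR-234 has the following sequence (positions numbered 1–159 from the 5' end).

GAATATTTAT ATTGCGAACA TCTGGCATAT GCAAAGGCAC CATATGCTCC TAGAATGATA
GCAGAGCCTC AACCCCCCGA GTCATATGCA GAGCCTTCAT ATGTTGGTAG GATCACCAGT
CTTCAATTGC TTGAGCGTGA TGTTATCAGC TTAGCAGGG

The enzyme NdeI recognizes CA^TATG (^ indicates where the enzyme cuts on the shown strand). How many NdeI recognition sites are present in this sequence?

4

CATATG occurs starting at positions 26, 41, 83, 98.
NdeI cuts at 4 sites.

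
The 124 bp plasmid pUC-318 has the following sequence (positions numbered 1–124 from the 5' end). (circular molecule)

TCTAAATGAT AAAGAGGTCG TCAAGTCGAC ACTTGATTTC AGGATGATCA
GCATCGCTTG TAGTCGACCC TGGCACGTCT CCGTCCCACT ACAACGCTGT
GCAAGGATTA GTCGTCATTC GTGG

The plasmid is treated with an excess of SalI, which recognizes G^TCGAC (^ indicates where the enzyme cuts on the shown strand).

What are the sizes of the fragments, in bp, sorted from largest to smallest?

SalI sites (GTCGAC) start at positions 25, 63.
SalI cuts after the first base of each site, so after positions 25, 63.
Circular molecule, 2 cuts → 2 fragments:
  26–63 → 38 bp
  64–124 then 1–25 → 61 + 25 = 86 bp
Sorted largest to smallest: 86, 38 bp.

86, 38 bp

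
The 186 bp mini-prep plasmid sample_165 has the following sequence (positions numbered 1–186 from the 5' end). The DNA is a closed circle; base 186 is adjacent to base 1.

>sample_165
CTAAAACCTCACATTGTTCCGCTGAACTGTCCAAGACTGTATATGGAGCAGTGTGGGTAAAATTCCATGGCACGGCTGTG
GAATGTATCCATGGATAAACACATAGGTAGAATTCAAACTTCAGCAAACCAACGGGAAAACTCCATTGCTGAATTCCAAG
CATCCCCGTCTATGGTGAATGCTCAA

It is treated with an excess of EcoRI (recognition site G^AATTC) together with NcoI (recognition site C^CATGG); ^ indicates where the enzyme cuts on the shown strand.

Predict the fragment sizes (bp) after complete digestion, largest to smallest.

EcoRI sites (GAATTC) start at positions 110, 151.
EcoRI cuts after the first base of each site, so after positions 110, 151.
NcoI sites (CCATGG) start at positions 65, 89.
NcoI cuts after the first base of each site, so after positions 65, 89.
Combined cut positions: 65, 89, 110, 151.
Circular molecule, 4 cuts → 4 fragments:
  66–89 → 24 bp
  90–110 → 21 bp
  111–151 → 41 bp
  152–186 then 1–65 → 35 + 65 = 100 bp
Sorted largest to smallest: 100, 41, 24, 21 bp.

100, 41, 24, 21 bp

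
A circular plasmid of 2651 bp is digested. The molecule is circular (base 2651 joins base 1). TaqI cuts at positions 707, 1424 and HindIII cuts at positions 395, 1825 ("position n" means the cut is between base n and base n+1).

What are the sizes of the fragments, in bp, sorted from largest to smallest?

1221, 717, 401, 312 bp

Combined cut positions (sorted): 395, 707, 1424, 1825.
Circular molecule, 4 cuts → 4 fragments:
  707 − 395 = 312 bp
  1424 − 707 = 717 bp
  1825 − 1424 = 401 bp
  wrap: 2651 − 1825 + 395 = 1221 bp
Sorted largest to smallest: 1221, 717, 401, 312 bp.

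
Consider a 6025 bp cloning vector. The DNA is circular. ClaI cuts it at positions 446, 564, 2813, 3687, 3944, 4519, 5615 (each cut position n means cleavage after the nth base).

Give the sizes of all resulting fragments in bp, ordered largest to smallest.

Circular molecule, 7 cuts → 7 fragments:
  564 − 446 = 118 bp
  2813 − 564 = 2249 bp
  3687 − 2813 = 874 bp
  3944 − 3687 = 257 bp
  4519 − 3944 = 575 bp
  5615 − 4519 = 1096 bp
  wrap: 6025 − 5615 + 446 = 856 bp
Sorted largest to smallest: 2249, 1096, 874, 856, 575, 257, 118 bp.

2249, 1096, 874, 856, 575, 257, 118 bp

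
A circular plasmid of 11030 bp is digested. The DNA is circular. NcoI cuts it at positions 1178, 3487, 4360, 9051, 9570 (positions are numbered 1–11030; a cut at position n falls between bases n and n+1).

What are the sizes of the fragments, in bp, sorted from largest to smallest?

Circular molecule, 5 cuts → 5 fragments:
  3487 − 1178 = 2309 bp
  4360 − 3487 = 873 bp
  9051 − 4360 = 4691 bp
  9570 − 9051 = 519 bp
  wrap: 11030 − 9570 + 1178 = 2638 bp
Sorted largest to smallest: 4691, 2638, 2309, 873, 519 bp.

4691, 2638, 2309, 873, 519 bp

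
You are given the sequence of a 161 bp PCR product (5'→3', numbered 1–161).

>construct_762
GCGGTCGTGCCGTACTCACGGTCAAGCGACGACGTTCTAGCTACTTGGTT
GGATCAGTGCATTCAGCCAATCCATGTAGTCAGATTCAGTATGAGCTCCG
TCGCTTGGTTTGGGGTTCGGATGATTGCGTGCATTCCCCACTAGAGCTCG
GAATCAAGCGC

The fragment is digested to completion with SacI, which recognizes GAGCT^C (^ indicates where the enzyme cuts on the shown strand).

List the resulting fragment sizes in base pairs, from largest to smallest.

97, 51, 13 bp

SacI sites (GAGCTC) start at positions 93, 144.
SacI cuts after base 5 of each site (before the last base), so after positions 97, 148.
Linear molecule, 2 cuts → 3 fragments:
  1–97 → 97 bp
  98–148 → 51 bp
  149–161 → 13 bp
Sorted largest to smallest: 97, 51, 13 bp.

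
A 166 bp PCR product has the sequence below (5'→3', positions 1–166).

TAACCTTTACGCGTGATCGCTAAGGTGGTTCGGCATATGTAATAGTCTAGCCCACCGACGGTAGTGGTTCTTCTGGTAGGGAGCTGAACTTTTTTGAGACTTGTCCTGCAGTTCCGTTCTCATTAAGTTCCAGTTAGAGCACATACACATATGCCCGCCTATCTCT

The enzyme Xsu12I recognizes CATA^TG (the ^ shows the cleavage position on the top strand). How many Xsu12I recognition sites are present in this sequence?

2

CATATG occurs starting at positions 34, 148.
Xsu12I cuts at 2 sites.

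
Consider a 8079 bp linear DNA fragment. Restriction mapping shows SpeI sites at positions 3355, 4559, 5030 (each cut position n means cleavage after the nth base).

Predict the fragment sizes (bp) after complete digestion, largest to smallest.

Linear molecule, 3 cuts → 4 fragments:
  3355 − 0 = 3355 bp
  4559 − 3355 = 1204 bp
  5030 − 4559 = 471 bp
  8079 − 5030 = 3049 bp
Sorted largest to smallest: 3355, 3049, 1204, 471 bp.

3355, 3049, 1204, 471 bp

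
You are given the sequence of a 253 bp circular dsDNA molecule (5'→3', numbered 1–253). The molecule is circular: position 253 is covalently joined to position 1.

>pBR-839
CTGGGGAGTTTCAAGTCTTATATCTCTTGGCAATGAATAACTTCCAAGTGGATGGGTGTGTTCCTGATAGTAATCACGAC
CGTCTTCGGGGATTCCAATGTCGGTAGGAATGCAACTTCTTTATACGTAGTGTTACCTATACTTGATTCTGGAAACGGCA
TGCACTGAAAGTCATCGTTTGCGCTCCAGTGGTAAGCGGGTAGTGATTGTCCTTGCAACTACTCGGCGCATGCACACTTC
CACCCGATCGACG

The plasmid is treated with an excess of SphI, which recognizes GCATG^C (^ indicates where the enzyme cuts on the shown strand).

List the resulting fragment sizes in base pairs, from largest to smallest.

SphI sites (GCATGC) start at positions 158, 228.
SphI cuts after base 5 of each site (before the last base), so after positions 162, 232.
Circular molecule, 2 cuts → 2 fragments:
  163–232 → 70 bp
  233–253 then 1–162 → 21 + 162 = 183 bp
Sorted largest to smallest: 183, 70 bp.

183, 70 bp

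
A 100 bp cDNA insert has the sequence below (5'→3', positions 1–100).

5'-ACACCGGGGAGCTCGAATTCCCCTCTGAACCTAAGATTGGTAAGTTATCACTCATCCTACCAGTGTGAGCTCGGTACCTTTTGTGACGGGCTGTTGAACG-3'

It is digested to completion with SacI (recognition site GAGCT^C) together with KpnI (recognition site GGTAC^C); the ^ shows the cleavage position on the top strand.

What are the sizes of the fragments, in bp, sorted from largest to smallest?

SacI sites (GAGCTC) start at positions 9, 67.
SacI cuts after base 5 of each site (before the last base), so after positions 13, 71.
The KpnI site (GGTACC) starts at position 73.
KpnI cuts after base 5 of each site (before the last base), so after position 77.
Combined cut positions: 13, 71, 77.
Linear molecule, 3 cuts → 4 fragments:
  1–13 → 13 bp
  14–71 → 58 bp
  72–77 → 6 bp
  78–100 → 23 bp
Sorted largest to smallest: 58, 23, 13, 6 bp.

58, 23, 13, 6 bp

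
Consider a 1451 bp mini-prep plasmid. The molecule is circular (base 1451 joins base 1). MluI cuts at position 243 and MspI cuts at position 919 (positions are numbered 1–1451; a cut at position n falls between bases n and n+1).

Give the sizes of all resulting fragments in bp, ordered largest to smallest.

Combined cut positions (sorted): 243, 919.
Circular molecule, 2 cuts → 2 fragments:
  919 − 243 = 676 bp
  wrap: 1451 − 919 + 243 = 775 bp
Sorted largest to smallest: 775, 676 bp.

775, 676 bp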